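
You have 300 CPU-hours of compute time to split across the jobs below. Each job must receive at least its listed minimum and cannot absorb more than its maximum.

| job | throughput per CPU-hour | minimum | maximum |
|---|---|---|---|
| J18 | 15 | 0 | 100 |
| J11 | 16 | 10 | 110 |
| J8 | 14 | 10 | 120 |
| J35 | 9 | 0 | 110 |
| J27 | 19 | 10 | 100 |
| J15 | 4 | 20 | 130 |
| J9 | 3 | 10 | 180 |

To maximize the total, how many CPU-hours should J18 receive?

50

Meeting every minimum uses 0+10+10+0+10+20+10 = 60 CPU-hours, leaving 240.
Highest throughput per CPU-hour first: J27 19 > J11 16 > J18 15 > J8 14 > J35 9 > J15 4 > J9 3.
J27 takes 90 more to reach its cap of 100 → 150 left.
J11: +100 to 110 (cap) → 50 left.
J18 has room for 100 more but only 50 remain, so it gets 50.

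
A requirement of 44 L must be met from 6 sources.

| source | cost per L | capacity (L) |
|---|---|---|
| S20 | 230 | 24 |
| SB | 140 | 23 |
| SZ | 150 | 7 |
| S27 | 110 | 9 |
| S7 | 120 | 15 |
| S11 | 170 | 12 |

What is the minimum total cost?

5590

Use sources in increasing cost order.
Take 9 from S27 at 110 → need 35 more.
S7 (120): use full 15 → 20 L to go.
SB at 140: take 20 of its 23 → requirement met.
SZ, S11, S20: unused.
Cost = 9×110 + 15×120 + 20×140 = 5590.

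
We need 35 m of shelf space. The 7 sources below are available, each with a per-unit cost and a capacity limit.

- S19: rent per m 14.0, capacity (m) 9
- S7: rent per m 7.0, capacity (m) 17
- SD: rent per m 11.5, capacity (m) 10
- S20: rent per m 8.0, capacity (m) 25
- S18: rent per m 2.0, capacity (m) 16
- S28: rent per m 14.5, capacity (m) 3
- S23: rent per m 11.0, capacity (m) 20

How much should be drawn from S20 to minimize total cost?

2

Cheapest first:
S18 at 2.0: take all 16 m — 19 still needed.
Take 17 from S7 at 7.0 — need 2 more.
S20 (8.0): take the remaining 2 — done.
S23, SD, S19, S28: unused.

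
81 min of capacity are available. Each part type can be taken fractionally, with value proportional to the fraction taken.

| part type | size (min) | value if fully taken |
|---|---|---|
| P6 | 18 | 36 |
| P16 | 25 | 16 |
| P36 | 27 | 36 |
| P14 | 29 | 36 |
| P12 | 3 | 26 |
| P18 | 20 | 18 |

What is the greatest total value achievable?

137.6

Best value per unit of size first: P12 26/3≈8.67, P6 36/18≈2, P36 36/27≈1.33, P14 36/29≈1.24, P18 18/20≈0.9, P16 16/25≈0.64.
Take all of P12 (3 min, value 26) → 78 min left.
All 18 min of P6 fit (value 36) → 60 remain.
Take all of P36 (27 min, value 36) → 33 min left.
All 29 min of P14 fit (value 36) → 4 remain.
Fill the last 4 min with part of P18: 4/20 of it earns 3.6.
Total value = 137.6.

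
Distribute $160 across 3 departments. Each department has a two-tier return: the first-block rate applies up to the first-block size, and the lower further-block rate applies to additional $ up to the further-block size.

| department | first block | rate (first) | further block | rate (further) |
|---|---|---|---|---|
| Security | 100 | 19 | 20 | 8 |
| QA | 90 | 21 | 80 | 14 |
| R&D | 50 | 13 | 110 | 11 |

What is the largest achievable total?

Treat each block as its own option and order by rate: QA/T1 21 > Security/T1 19 > QA/T2 14 > R&D/T1 13 > R&D/T2 11 > Security/T2 8.
QA/T1 (21): +90 — 70 left.
70 remain; put them into Security T1 at 19.
Total = 21×90 + 19×70 = 3220.

3220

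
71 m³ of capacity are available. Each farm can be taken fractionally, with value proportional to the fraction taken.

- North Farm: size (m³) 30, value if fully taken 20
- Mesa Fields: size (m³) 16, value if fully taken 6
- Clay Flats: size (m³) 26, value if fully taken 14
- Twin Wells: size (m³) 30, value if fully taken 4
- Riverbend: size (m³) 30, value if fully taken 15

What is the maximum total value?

Best value per unit of size first: North Farm 20/30≈0.667, Clay Flats 14/26≈0.538, Riverbend 15/30≈0.5, Mesa Fields 6/16≈0.375, Twin Wells 4/30≈0.133.
Take all of North Farm (30 m³, value 20) → 41 m³ left.
All 26 m³ of Clay Flats fit (value 14) → 15 remain.
Fill the last 15 m³ with part of Riverbend: 15/30 of it earns 7.5.
Total value = 41.5.

41.5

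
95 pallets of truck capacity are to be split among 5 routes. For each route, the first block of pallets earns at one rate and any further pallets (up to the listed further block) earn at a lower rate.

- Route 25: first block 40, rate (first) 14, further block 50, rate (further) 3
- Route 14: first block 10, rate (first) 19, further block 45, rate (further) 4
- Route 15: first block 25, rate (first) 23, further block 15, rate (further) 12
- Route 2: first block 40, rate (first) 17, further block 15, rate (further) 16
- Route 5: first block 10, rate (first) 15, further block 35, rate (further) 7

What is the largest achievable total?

1760

Treat each block as its own option and order by rate: Route 15/first 23 > Route 14/first 19 > Route 2/first 17 > Route 2/second 16 > Route 5/first 15 > Route 25/first 14 > Route 15/second 12 > Route 5/second 7 > Route 14/second 4 > Route 25/second 3.
Route 15/first (23): +25 → 70 left.
Fill Route 14 first block (10 at 19) → 60 left.
Fill Route 2 first block (40 at 17) → 20 left.
Route 2/second (16): +15 → 5 left.
Route 5/first: +5 of 10 at 15; pool empty.
Total = 23×25 + 19×10 + 17×40 + 16×15 + 15×5 = 1760.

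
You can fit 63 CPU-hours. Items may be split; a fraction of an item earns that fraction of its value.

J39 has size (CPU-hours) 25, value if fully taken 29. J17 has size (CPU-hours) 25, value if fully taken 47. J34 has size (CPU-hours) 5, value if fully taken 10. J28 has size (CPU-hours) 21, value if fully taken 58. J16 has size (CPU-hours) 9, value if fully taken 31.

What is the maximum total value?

Best value per unit of size first: J16 31/9≈3.44, J28 58/21≈2.76, J34 10/5≈2, J17 47/25≈1.88, J39 29/25≈1.16.
Take all of J16 (9 CPU-hours, value 31) — 54 CPU-hours left.
Take all of J28 (21 CPU-hours, value 58) — 33 CPU-hours left.
J34: take in full, 5 CPU-hours for value 10 — 28 left.
All 25 CPU-hours of J17 fit (value 47) — 3 remain.
Fill the last 3 CPU-hours with part of J39: 3/25 of it earns 3.48.
Total value = 149.48.

149.48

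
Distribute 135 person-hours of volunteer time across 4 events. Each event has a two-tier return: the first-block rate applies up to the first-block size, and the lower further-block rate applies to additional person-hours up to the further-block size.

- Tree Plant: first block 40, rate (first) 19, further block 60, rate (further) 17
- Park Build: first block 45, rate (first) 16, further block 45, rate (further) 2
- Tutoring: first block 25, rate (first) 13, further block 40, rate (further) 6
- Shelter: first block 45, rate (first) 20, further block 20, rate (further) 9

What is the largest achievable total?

Treat each block as its own option and order by rate: Shelter/T1 20 > Tree Plant/T1 19 > Tree Plant/T2 17 > Park Build/T1 16 > Tutoring/T1 13 > Shelter/T2 9 > Tutoring/T2 6 > Park Build/T2 2.
Shelter T1 at 20: fill all 45 ; 90 left.
Tree Plant/T1 (19): +40 ; 50 left.
Tree Plant T2 at 17: only 50 left, fill 50.
Total = 20×45 + 19×40 + 17×50 = 2510.

2510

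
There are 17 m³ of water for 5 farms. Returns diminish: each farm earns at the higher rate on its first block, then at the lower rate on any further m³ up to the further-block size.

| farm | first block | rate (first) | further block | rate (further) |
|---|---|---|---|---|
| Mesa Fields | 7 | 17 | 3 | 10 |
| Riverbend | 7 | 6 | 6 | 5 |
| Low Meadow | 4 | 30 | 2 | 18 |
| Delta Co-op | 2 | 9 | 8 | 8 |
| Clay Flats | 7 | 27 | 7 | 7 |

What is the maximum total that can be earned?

Treat each block as its own option and order by rate: Low Meadow/first 30 > Clay Flats/first 27 > Low Meadow/second 18 > Mesa Fields/first 17 > Mesa Fields/second 10 > Delta Co-op/first 9 > Delta Co-op/second 8 > Clay Flats/second 7 > Riverbend/first 6 > Riverbend/second 5.
Fill Low Meadow first block (4 at 30) ; 13 left.
Fill Clay Flats first block (7 at 27) ; 6 left.
Low Meadow second at 18: fill all 2 ; 4 left.
4 remain; put them into Mesa Fields first at 17.
Total = 30×4 + 27×7 + 18×2 + 17×4 = 413.

413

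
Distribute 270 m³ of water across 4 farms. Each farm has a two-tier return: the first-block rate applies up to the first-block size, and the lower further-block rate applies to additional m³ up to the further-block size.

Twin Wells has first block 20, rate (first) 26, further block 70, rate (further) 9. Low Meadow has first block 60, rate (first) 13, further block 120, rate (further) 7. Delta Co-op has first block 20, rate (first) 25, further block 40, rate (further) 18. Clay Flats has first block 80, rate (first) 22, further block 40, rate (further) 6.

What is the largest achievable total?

Treat each block as its own option and order by rate: Twin Wells/T1 26 > Delta Co-op/T1 25 > Clay Flats/T1 22 > Delta Co-op/T2 18 > Low Meadow/T1 13 > Twin Wells/T2 9 > Low Meadow/T2 7 > Clay Flats/T2 6.
Twin Wells/T1 (26): +20 → 250 left.
Fill Delta Co-op T1 block (20 at 25) → 230 left.
Fill Clay Flats T1 block (80 at 22) → 150 left.
Delta Co-op T2 at 18: fill all 40 → 110 left.
Fill Low Meadow T1 block (60 at 13) → 50 left.
Twin Wells/T2: +50 of 70 at 9; pool empty.
Total = 26×20 + 25×20 + 22×80 + 18×40 + 13×60 + 9×50 = 4730.

4730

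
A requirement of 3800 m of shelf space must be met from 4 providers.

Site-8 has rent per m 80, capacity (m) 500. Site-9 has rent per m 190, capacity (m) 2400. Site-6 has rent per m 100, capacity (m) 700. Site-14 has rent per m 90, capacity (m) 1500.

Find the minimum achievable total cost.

454000

Use providers in increasing cost order.
Site-8 (80): use full 500 → 3300 m to go.
Site-14 (90): use full 1500 → 1800 m to go.
Take 700 from Site-6 at 100 → need 1100 more.
Site-9 (190): take the remaining 1100 → done.
Cost = 500×80 + 1500×90 + 700×100 + 1100×190 = 454000.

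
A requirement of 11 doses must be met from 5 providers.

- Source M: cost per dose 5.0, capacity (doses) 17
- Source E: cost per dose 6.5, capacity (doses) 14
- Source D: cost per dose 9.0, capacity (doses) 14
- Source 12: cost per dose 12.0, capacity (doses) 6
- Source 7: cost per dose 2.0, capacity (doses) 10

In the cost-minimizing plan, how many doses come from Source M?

Cheapest first:
Take 10 from Source 7 at 2.0 ; need 1 more.
Source M (5.0): take the remaining 1 ; done.
Source E, Source D, Source 12: unused.

1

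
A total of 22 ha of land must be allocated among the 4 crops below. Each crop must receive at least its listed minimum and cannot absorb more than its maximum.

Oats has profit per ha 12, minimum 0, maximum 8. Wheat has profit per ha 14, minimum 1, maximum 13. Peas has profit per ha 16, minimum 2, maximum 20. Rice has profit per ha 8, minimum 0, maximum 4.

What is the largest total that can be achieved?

348

Meeting every minimum uses 0+1+2+0 = 3 ha, leaving 19.
Highest profit per ha first: Peas 16 > Wheat 14 > Oats 12 > Rice 8.
Peas: +18 to 20 (cap) — 1 left.
Wheat: +1 (room for 12) → 2. Pool exhausted.
Total = 14×2 + 16×20 = 348.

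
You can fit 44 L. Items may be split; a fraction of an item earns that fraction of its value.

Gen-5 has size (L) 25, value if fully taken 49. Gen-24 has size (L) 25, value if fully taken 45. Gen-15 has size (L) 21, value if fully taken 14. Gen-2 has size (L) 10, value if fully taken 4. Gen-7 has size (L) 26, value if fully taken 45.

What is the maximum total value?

Sort by value density: Gen-5 49/25≈1.96, Gen-24 45/25≈1.8, Gen-7 45/26≈1.73, Gen-15 14/21≈0.667, Gen-2 4/10≈0.4.
Gen-5: take in full, 25 L for value 49 ; 19 left.
19 L left: a 19/25 share of Gen-24 gives 45×19/25 = 34.2.
Total value = 83.2.

83.2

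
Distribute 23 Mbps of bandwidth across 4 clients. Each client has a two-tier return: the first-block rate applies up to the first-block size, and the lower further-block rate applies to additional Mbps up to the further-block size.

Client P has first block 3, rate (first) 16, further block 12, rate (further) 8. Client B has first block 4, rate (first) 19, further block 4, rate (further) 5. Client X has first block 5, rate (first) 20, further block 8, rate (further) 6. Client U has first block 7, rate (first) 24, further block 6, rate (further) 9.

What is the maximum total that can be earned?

428

Order all 8 blocks by rate: Client U/first 24 > Client X/first 20 > Client B/first 19 > Client P/first 16 > Client U/second 9 > Client P/second 8 > Client X/second 6 > Client B/second 5.
Client U/first (24): +7 → 16 left.
Client X first at 20: fill all 5 → 11 left.
Client B first at 19: fill all 4 → 7 left.
Client P/first (16): +3 → 4 left.
Client U second at 9: only 4 left, fill 4.
Total = 24×7 + 20×5 + 19×4 + 16×3 + 9×4 = 428.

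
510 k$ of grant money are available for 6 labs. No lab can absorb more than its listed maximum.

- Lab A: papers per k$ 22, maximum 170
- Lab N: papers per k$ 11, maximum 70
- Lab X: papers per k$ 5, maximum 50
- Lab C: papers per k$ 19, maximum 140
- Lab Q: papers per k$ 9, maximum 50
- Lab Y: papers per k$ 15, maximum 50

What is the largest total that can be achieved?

8520

Highest papers per k$ first: Lab A 22 > Lab C 19 > Lab Y 15 > Lab N 11 > Lab Q 9 > Lab X 5.
Lab A takes 170 to reach its cap of 170 ; 340 left.
Lab C takes 140 to reach its cap of 140 ; 200 left.
Lab Y takes 50 to reach its cap of 50 ; 150 left.
Lab N: +70 to 70 (cap) ; 80 left.
Give Lab Q 50 to hit its cap of 50 ; 30 left.
Lab X has room for 50 but only 30 remain, so it gets 30.
Total = 22×170 + 11×70 + 5×30 + 19×140 + 9×50 + 15×50 = 8520.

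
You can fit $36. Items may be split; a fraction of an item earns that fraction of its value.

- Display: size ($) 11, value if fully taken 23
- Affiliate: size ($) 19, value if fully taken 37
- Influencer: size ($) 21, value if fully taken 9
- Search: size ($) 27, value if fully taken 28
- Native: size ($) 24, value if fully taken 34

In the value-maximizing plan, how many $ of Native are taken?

6

Sort by value density: Display 23/11≈2.09, Affiliate 37/19≈1.95, Native 34/24≈1.42, Search 28/27≈1.04, Influencer 9/21≈0.429.
Take all of Display (11 $, value 23) → 25 $ left.
Affiliate: take in full, 19 $ for value 37 → 6 left.
Only 6 $ remain; take 6/24 of Native for value 34×6/24 = 8.5.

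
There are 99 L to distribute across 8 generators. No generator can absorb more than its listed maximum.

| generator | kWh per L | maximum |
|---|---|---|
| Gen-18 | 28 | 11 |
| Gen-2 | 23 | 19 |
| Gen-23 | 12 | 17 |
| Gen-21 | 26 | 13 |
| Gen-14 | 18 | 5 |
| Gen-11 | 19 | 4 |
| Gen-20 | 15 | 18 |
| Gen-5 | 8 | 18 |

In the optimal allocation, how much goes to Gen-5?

12

Highest kWh per L first: Gen-18 28 > Gen-21 26 > Gen-2 23 > Gen-11 19 > Gen-14 18 > Gen-20 15 > Gen-23 12 > Gen-5 8.
Gen-18 takes 11 to reach its cap of 11 → 88 left.
Give Gen-21 13 to hit its cap of 13 → 75 left.
Give Gen-2 19 to hit its cap of 19 → 56 left.
Give Gen-11 4 to hit its cap of 4 → 52 left.
Gen-14: +5 to 5 (cap) → 47 left.
Gen-20: +18 to 18 (cap) → 29 left.
Gen-23: +17 to 17 (cap) → 12 left.
Gen-5 has room for 18 but only 12 remain, so it gets 12.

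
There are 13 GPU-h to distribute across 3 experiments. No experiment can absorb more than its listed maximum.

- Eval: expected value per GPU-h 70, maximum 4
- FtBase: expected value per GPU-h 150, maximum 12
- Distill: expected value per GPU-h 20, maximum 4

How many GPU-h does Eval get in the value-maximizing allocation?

1

Highest expected value per GPU-h first: FtBase 150 > Eval 70 > Distill 20.
FtBase: +12 to 12 (cap) ; 1 left.
Only 1 left; Eval takes them to reach 1.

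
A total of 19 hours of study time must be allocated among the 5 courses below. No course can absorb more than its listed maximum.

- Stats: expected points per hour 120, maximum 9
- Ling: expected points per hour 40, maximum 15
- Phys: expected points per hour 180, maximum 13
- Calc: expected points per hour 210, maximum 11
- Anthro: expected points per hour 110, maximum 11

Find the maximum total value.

3750

Rank by expected points per hour: Calc 210 > Phys 180 > Stats 120 > Anthro 110 > Ling 40.
Calc: +11 to 11 (cap) ; 8 left.
Only 8 left; Phys takes them to reach 8.
Total = 180×8 + 210×11 = 3750.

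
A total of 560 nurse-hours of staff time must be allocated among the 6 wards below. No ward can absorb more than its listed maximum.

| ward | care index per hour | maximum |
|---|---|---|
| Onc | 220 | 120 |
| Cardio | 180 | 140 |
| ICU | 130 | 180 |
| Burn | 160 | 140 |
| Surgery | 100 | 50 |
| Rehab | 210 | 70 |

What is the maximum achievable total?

100400

Order the wards by care index per hour: Onc 220 > Rehab 210 > Cardio 180 > Burn 160 > ICU 130 > Surgery 100.
Give Onc 120 to hit its cap of 120 — 440 left.
Rehab takes 70 to reach its cap of 70 — 370 left.
Cardio: +140 to 140 (cap) — 230 left.
Give Burn 140 to hit its cap of 140 — 90 left.
Only 90 left; ICU takes them to reach 90.
Total = 220×120 + 180×140 + 130×90 + 160×140 + 210×70 = 100400.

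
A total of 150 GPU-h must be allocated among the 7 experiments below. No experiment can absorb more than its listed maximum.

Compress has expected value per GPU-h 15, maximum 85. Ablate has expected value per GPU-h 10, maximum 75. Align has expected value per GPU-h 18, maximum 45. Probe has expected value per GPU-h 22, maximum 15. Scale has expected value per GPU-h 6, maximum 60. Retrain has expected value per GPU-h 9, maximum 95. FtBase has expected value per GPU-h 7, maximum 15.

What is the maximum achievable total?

Highest expected value per GPU-h first: Probe 22 > Align 18 > Compress 15 > Ablate 10 > Retrain 9 > FtBase 7 > Scale 6.
Probe: +15 to 15 (cap) — 135 left.
Give Align 45 to hit its cap of 45 — 90 left.
Compress takes 85 to reach its cap of 85 — 5 left.
Only 5 left; Ablate takes them to reach 5.
Total = 15×85 + 10×5 + 18×45 + 22×15 = 2465.

2465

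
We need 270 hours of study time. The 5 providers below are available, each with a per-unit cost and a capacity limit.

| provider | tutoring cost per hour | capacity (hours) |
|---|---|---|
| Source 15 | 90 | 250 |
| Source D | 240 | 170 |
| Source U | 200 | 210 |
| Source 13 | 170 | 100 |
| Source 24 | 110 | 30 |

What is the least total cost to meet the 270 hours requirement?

Cheapest first:
Take 250 from Source 15 at 90 — need 20 more.
Source 24 (110): take the remaining 20 — done.
Source 13, Source U, Source D: unused.
Cost = 250×90 + 20×110 = 24700.

24700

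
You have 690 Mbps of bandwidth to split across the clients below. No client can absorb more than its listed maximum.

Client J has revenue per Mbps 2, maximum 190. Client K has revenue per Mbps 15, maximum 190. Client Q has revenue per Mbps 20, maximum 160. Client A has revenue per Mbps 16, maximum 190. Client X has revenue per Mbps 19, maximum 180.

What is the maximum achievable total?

Order the clients by revenue per Mbps: Client Q 20 > Client X 19 > Client A 16 > Client K 15 > Client J 2.
Client Q: +160 to 160 (cap) → 530 left.
Client X takes 180 to reach its cap of 180 → 350 left.
Client A: +190 to 190 (cap) → 160 left.
Client K: +160 (room for 190) → 160. Pool exhausted.
Total = 15×160 + 20×160 + 16×190 + 19×180 = 12060.

12060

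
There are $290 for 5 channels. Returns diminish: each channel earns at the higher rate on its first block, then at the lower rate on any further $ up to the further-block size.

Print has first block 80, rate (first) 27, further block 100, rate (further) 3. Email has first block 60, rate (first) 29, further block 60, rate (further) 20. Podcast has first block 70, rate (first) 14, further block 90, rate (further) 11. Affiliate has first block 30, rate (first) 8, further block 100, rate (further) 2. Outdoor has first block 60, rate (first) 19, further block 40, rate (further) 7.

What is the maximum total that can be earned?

Order all 10 blocks by rate: Email/T1 29 > Print/T1 27 > Email/T2 20 > Outdoor/T1 19 > Podcast/T1 14 > Podcast/T2 11 > Affiliate/T1 8 > Outdoor/T2 7 > Print/T2 3 > Affiliate/T2 2.
Fill Email T1 block (60 at 29) — 230 left.
Fill Print T1 block (80 at 27) — 150 left.
Email/T2 (20): +60 — 90 left.
Fill Outdoor T1 block (60 at 19) — 30 left.
Podcast T1 at 14: only 30 left, fill 30.
Total = 29×60 + 27×80 + 20×60 + 19×60 + 14×30 = 6660.

6660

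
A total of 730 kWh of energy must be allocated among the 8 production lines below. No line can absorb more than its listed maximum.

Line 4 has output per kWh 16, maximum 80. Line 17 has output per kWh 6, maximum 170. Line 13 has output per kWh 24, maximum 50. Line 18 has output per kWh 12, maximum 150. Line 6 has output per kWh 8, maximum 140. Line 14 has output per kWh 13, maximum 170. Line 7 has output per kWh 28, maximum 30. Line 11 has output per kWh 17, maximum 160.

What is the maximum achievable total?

Rank by output per kWh: Line 7 28 > Line 13 24 > Line 11 17 > Line 4 16 > Line 14 13 > Line 18 12 > Line 6 8 > Line 17 6.
Line 7 takes 30 to reach its cap of 30 — 700 left.
Line 13: +50 to 50 (cap) — 650 left.
Give Line 11 160 to hit its cap of 160 — 490 left.
Give Line 4 80 to hit its cap of 80 — 410 left.
Give Line 14 170 to hit its cap of 170 — 240 left.
Give Line 18 150 to hit its cap of 150 — 90 left.
Line 6: +90 (room for 140) → 90. Pool exhausted.
Total = 16×80 + 24×50 + 12×150 + 8×90 + 13×170 + 28×30 + 17×160 = 10770.

10770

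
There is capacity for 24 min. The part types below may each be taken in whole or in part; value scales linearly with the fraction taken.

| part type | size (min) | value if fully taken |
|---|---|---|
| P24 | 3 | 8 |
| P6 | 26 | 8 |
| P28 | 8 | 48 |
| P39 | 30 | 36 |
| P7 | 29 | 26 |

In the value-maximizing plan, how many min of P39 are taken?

Sort by value density: P28 48/8≈6, P24 8/3≈2.67, P39 36/30≈1.2, P7 26/29≈0.897, P6 8/26≈0.308.
All 8 min of P28 fit (value 48) — 16 remain.
All 3 min of P24 fit (value 8) — 13 remain.
Only 13 min remain; take 13/30 of P39 for value 36×13/30 = 15.6.

13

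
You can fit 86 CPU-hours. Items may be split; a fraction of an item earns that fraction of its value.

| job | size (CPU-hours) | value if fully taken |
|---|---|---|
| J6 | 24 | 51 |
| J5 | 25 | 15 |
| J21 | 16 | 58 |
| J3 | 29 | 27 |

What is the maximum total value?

146.2

Rank by value-to-size ratio: J21 58/16≈3.62, J6 51/24≈2.12, J3 27/29≈0.931, J5 15/25≈0.6.
Take all of J21 (16 CPU-hours, value 58) → 70 CPU-hours left.
Take all of J6 (24 CPU-hours, value 51) → 46 CPU-hours left.
J3: take in full, 29 CPU-hours for value 27 → 17 left.
17 CPU-hours left: a 17/25 share of J5 gives 15×17/25 = 10.2.
Total value = 146.2.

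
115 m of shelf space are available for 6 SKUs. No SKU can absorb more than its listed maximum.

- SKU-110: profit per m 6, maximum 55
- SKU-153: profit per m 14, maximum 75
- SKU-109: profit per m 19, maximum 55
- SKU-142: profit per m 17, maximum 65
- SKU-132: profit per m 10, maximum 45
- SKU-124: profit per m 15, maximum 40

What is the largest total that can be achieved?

Rank by profit per m: SKU-109 19 > SKU-142 17 > SKU-124 15 > SKU-153 14 > SKU-132 10 > SKU-110 6.
SKU-109 takes 55 to reach its cap of 55 ; 60 left.
SKU-142: +60 (room for 65) → 60. Pool exhausted.
Total = 19×55 + 17×60 = 2065.

2065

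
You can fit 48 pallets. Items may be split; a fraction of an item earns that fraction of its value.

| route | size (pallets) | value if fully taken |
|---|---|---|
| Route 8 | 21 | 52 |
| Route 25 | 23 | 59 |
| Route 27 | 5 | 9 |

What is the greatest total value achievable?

118.2

Rank by value-to-size ratio: Route 25 59/23≈2.57, Route 8 52/21≈2.48, Route 27 9/5≈1.8.
Route 25: take in full, 23 pallets for value 59 — 25 left.
Take all of Route 8 (21 pallets, value 52) — 4 pallets left.
Only 4 pallets remain; take 4/5 of Route 27 for value 9×4/5 = 7.2.
Total value = 118.2.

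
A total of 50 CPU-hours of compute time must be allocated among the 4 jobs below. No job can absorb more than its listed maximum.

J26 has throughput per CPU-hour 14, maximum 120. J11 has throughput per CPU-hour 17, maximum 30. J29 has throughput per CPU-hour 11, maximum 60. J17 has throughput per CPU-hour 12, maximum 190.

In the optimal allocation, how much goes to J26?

20

Rank by throughput per CPU-hour: J11 17 > J26 14 > J17 12 > J29 11.
J11 takes 30 to reach its cap of 30 → 20 left.
Only 20 left; J26 takes them to reach 20.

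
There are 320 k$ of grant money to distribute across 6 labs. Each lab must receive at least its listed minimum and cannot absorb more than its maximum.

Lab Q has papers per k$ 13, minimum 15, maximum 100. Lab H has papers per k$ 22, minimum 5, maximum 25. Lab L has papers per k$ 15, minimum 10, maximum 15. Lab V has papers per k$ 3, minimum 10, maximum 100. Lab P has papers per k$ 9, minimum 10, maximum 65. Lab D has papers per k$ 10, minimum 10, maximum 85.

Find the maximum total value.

3600

Meeting every minimum uses 15+5+10+10+10+10 = 60 k$, leaving 260.
Highest papers per k$ first: Lab H 22 > Lab L 15 > Lab Q 13 > Lab D 10 > Lab P 9 > Lab V 3.
Lab H: +20 to 25 (cap) ; 240 left.
Give Lab L 5 more to hit its cap of 15 ; 235 left.
Lab Q: +85 to 100 (cap) ; 150 left.
Lab D: +75 to 85 (cap) ; 75 left.
Give Lab P 55 more to hit its cap of 65 ; 20 left.
Lab V: +20 (room for 90) → 30. Pool exhausted.
Total = 13×100 + 22×25 + 15×15 + 3×30 + 9×65 + 10×85 = 3600.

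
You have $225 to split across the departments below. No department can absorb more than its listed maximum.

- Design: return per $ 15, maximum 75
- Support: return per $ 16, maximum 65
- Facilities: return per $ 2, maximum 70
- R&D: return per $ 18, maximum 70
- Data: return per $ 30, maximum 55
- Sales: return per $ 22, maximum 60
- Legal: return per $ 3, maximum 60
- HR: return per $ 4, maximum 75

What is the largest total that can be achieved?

Highest return per $ first: Data 30 > Sales 22 > R&D 18 > Support 16 > Design 15 > HR 4 > Legal 3 > Facilities 2.
Data: +55 to 55 (cap) ; 170 left.
Sales: +60 to 60 (cap) ; 110 left.
R&D takes 70 to reach its cap of 70 ; 40 left.
Support has room for 65 but only 40 remain, so it gets 40.
Total = 16×40 + 18×70 + 30×55 + 22×60 = 4870.

4870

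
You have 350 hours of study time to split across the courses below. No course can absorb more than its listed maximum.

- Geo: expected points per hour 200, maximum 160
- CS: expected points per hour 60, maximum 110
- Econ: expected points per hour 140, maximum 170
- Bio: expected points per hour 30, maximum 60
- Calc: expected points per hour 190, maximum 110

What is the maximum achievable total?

64100

Highest expected points per hour first: Geo 200 > Calc 190 > Econ 140 > CS 60 > Bio 30.
Give Geo 160 to hit its cap of 160 → 190 left.
Calc takes 110 to reach its cap of 110 → 80 left.
Econ: +80 (room for 170) → 80. Pool exhausted.
Total = 200×160 + 140×80 + 190×110 = 64100.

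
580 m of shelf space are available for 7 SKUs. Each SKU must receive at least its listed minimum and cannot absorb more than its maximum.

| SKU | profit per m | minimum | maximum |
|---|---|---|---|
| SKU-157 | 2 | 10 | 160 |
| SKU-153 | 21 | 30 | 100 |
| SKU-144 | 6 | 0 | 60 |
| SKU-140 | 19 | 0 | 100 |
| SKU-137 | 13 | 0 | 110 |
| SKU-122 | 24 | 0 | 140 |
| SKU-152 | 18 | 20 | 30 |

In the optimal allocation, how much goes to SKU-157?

Meeting every minimum uses 10+30+0+0+0+0+20 = 60 m, leaving 520.
Rank by profit per m: SKU-122 24 > SKU-153 21 > SKU-140 19 > SKU-152 18 > SKU-137 13 > SKU-144 6 > SKU-157 2.
SKU-122 takes 140 more to reach its cap of 140 — 380 left.
Give SKU-153 70 more to hit its cap of 100 — 310 left.
Give SKU-140 100 more to hit its cap of 100 — 210 left.
Give SKU-152 10 more to hit its cap of 30 — 200 left.
SKU-137 takes 110 more to reach its cap of 110 — 90 left.
Give SKU-144 60 more to hit its cap of 60 — 30 left.
SKU-157: +30 (room for 150) → 40. Pool exhausted.

40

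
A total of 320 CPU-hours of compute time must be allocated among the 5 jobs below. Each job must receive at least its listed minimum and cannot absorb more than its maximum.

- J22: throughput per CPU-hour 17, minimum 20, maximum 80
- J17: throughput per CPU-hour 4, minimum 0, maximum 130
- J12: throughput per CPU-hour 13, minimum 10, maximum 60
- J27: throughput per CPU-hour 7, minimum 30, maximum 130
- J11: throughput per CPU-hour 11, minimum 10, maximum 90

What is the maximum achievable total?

Meeting every minimum uses 20+0+10+30+10 = 70 CPU-hours, leaving 250.
Order the jobs by throughput per CPU-hour: J22 17 > J12 13 > J11 11 > J27 7 > J17 4.
J22: +60 to 80 (cap) — 190 left.
J12 takes 50 more to reach its cap of 60 — 140 left.
J11 takes 80 more to reach its cap of 90 — 60 left.
J27 has room for 100 more but only 60 remain, so it gets 90.
Total = 17×80 + 13×60 + 7×90 + 11×90 = 3760.

3760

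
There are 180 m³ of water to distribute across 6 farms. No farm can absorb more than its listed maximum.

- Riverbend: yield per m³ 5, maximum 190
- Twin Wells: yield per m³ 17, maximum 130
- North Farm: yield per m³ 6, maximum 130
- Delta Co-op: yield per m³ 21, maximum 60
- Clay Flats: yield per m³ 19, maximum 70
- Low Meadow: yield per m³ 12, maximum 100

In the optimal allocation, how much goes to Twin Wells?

50

Order the farms by yield per m³: Delta Co-op 21 > Clay Flats 19 > Twin Wells 17 > Low Meadow 12 > North Farm 6 > Riverbend 5.
Give Delta Co-op 60 to hit its cap of 60 → 120 left.
Give Clay Flats 70 to hit its cap of 70 → 50 left.
Only 50 left; Twin Wells takes them to reach 50.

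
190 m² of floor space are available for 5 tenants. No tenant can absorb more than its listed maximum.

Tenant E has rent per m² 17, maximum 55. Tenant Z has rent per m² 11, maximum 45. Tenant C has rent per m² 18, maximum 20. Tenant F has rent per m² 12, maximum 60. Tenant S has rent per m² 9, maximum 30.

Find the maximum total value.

2600

Highest rent per m² first: Tenant C 18 > Tenant E 17 > Tenant F 12 > Tenant Z 11 > Tenant S 9.
Tenant C: +20 to 20 (cap) → 170 left.
Give Tenant E 55 to hit its cap of 55 → 115 left.
Tenant F takes 60 to reach its cap of 60 → 55 left.
Give Tenant Z 45 to hit its cap of 45 → 10 left.
Tenant S: +10 (room for 30) → 10. Pool exhausted.
Total = 17×55 + 11×45 + 18×20 + 12×60 + 9×10 = 2600.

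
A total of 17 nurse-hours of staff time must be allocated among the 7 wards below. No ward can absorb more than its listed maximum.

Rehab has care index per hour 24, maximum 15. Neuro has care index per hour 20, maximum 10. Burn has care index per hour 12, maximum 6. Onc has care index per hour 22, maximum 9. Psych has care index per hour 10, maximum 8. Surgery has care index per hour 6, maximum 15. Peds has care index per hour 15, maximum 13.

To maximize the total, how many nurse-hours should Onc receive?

Rank by care index per hour: Rehab 24 > Onc 22 > Neuro 20 > Peds 15 > Burn 12 > Psych 10 > Surgery 6.
Give Rehab 15 to hit its cap of 15 ; 2 left.
Only 2 left; Onc takes them to reach 2.

2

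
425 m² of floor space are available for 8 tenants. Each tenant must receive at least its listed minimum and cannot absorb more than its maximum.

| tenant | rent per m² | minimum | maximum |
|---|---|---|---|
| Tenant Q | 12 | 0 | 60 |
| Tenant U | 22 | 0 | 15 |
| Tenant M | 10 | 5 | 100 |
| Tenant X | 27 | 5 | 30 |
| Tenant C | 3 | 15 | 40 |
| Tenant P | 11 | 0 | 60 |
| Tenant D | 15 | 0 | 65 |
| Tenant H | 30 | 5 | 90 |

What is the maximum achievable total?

7140

Meeting every minimum uses 0+0+5+5+15+0+0+5 = 30 m², leaving 395.
Order the tenants by rent per m²: Tenant H 30 > Tenant X 27 > Tenant U 22 > Tenant D 15 > Tenant Q 12 > Tenant P 11 > Tenant M 10 > Tenant C 3.
Tenant H takes 85 more to reach its cap of 90 — 310 left.
Give Tenant X 25 more to hit its cap of 30 — 285 left.
Tenant U: +15 to 15 (cap) — 270 left.
Give Tenant D 65 more to hit its cap of 65 — 205 left.
Tenant Q: +60 to 60 (cap) — 145 left.
Give Tenant P 60 more to hit its cap of 60 — 85 left.
Only 85 left; Tenant M takes them to reach 90.
Total = 12×60 + 22×15 + 10×90 + 27×30 + 3×15 + 11×60 + 15×65 + 30×90 = 7140.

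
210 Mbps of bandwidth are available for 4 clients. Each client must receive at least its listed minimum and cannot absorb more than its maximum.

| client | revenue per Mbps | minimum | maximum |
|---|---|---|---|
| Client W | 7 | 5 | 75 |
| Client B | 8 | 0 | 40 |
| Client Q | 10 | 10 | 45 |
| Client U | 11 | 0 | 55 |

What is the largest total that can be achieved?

Meeting every minimum uses 5+0+10+0 = 15 Mbps, leaving 195.
Order the clients by revenue per Mbps: Client U 11 > Client Q 10 > Client B 8 > Client W 7.
Client U takes 55 more to reach its cap of 55 ; 140 left.
Client Q: +35 to 45 (cap) ; 105 left.
Client B takes 40 more to reach its cap of 40 ; 65 left.
Only 65 left; Client W takes them to reach 70.
Total = 7×70 + 8×40 + 10×45 + 11×55 = 1865.

1865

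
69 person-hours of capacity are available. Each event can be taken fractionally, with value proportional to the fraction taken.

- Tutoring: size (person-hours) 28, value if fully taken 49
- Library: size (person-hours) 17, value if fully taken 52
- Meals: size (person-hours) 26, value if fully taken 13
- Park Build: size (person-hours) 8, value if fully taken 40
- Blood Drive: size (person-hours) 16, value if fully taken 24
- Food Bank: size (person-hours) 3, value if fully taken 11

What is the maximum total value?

171.5

Rank by value-to-size ratio: Park Build 40/8≈5, Food Bank 11/3≈3.67, Library 52/17≈3.06, Tutoring 49/28≈1.75, Blood Drive 24/16≈1.5, Meals 13/26≈0.5.
Park Build: take in full, 8 person-hours for value 40 ; 61 left.
Food Bank: take in full, 3 person-hours for value 11 ; 58 left.
Library: take in full, 17 person-hours for value 52 ; 41 left.
All 28 person-hours of Tutoring fit (value 49) ; 13 remain.
Only 13 person-hours remain; take 13/16 of Blood Drive for value 24×13/16 = 19.5.
Total value = 171.5.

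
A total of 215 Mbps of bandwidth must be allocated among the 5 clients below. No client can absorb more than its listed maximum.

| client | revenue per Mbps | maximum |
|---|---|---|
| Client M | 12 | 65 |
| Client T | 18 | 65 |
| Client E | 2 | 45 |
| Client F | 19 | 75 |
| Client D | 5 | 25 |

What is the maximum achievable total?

Rank by revenue per Mbps: Client F 19 > Client T 18 > Client M 12 > Client D 5 > Client E 2.
Give Client F 75 to hit its cap of 75 ; 140 left.
Give Client T 65 to hit its cap of 65 ; 75 left.
Client M takes 65 to reach its cap of 65 ; 10 left.
Only 10 left; Client D takes them to reach 10.
Total = 12×65 + 18×65 + 19×75 + 5×10 = 3425.

3425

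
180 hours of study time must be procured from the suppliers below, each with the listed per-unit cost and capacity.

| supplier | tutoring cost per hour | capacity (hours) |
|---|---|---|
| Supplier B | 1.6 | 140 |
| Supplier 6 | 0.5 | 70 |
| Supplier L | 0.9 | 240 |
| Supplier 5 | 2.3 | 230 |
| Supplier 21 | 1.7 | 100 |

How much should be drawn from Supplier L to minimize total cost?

Use suppliers in increasing cost order.
Supplier 6 at 0.5: take all 70 hours ; 110 still needed.
Take 110 from Supplier L at 0.9 to finish.
Supplier B, Supplier 21, Supplier 5: unused.

110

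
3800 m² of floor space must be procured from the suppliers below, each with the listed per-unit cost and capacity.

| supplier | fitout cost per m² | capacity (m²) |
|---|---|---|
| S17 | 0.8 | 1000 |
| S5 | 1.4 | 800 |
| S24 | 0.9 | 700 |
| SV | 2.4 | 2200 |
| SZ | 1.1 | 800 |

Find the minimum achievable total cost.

Fill from the cheapest supplier first.
S17 (0.8): use full 1000 — 2800 m² to go.
S24 (0.9): use full 700 — 2100 m² to go.
SZ (1.1): use full 800 — 1300 m² to go.
S5 at 1.4: take all 800 m² — 500 still needed.
SV at 2.4: take 500 of its 2200 — requirement met.
Cost = 1000×0.8 + 700×0.9 + 800×1.1 + 800×1.4 + 500×2.4 = 4630.

4630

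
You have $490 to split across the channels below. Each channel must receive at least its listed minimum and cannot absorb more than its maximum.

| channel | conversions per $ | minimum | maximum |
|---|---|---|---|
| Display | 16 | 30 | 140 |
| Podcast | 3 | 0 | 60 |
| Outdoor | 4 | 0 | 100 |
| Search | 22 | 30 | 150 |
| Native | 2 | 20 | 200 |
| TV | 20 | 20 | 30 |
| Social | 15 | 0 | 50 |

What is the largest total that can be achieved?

Meeting every minimum uses 30+0+0+30+20+20+0 = 100 $, leaving 390.
Rank by conversions per $: Search 22 > TV 20 > Display 16 > Social 15 > Outdoor 4 > Podcast 3 > Native 2.
Search: +120 to 150 (cap) ; 270 left.
TV: +10 to 30 (cap) ; 260 left.
Display takes 110 more to reach its cap of 140 ; 150 left.
Social takes 50 more to reach its cap of 50 ; 100 left.
Outdoor takes 100 more to reach its cap of 100 ; 0 left.
Total = 16×140 + 4×100 + 22×150 + 2×20 + 20×30 + 15×50 = 7330.

7330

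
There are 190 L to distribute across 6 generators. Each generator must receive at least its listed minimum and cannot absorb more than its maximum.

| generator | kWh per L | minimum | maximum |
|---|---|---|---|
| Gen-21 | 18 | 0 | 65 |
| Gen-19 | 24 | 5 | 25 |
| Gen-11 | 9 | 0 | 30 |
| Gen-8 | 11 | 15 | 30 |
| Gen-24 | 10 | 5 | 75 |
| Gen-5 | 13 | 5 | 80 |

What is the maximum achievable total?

Meeting every minimum uses 0+5+0+15+5+5 = 30 L, leaving 160.
Highest kWh per L first: Gen-19 24 > Gen-21 18 > Gen-5 13 > Gen-8 11 > Gen-24 10 > Gen-11 9.
Gen-19 takes 20 more to reach its cap of 25 ; 140 left.
Gen-21: +65 to 65 (cap) ; 75 left.
Gen-5 takes 75 more to reach its cap of 80 ; 0 left.
Total = 18×65 + 24×25 + 11×15 + 10×5 + 13×80 = 3025.

3025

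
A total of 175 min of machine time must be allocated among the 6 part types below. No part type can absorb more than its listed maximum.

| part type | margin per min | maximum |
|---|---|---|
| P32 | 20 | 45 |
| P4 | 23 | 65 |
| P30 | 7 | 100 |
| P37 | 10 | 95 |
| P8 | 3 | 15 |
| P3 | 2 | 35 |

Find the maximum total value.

Highest margin per min first: P4 23 > P32 20 > P37 10 > P30 7 > P8 3 > P3 2.
P4: +65 to 65 (cap) ; 110 left.
Give P32 45 to hit its cap of 45 ; 65 left.
Only 65 left; P37 takes them to reach 65.
Total = 20×45 + 23×65 + 10×65 = 3045.

3045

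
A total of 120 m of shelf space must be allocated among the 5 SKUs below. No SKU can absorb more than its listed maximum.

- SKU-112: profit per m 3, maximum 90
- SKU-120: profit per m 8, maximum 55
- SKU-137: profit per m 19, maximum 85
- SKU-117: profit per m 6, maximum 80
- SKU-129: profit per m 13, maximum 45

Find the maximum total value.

Order the SKUs by profit per m: SKU-137 19 > SKU-129 13 > SKU-120 8 > SKU-117 6 > SKU-112 3.
SKU-137 takes 85 to reach its cap of 85 — 35 left.
Only 35 left; SKU-129 takes them to reach 35.
Total = 19×85 + 13×35 = 2070.

2070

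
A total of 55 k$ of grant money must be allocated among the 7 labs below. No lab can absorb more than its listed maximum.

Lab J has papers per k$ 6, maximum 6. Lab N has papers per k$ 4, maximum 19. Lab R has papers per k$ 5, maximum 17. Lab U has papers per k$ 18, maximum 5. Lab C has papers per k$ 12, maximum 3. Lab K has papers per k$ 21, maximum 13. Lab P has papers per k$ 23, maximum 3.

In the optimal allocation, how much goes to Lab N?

8

Highest papers per k$ first: Lab P 23 > Lab K 21 > Lab U 18 > Lab C 12 > Lab J 6 > Lab R 5 > Lab N 4.
Lab P: +3 to 3 (cap) → 52 left.
Give Lab K 13 to hit its cap of 13 → 39 left.
Give Lab U 5 to hit its cap of 5 → 34 left.
Give Lab C 3 to hit its cap of 3 → 31 left.
Lab J takes 6 to reach its cap of 6 → 25 left.
Lab R: +17 to 17 (cap) → 8 left.
Lab N: +8 (room for 19) → 8. Pool exhausted.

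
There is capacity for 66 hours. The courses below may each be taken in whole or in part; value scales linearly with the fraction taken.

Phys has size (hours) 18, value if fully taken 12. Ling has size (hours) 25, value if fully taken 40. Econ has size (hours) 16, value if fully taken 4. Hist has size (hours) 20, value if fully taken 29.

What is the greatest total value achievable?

81.75

Rank by value-to-size ratio: Ling 40/25≈1.6, Hist 29/20≈1.45, Phys 12/18≈0.667, Econ 4/16≈0.25.
All 25 hours of Ling fit (value 40) → 41 remain.
All 20 hours of Hist fit (value 29) → 21 remain.
Take all of Phys (18 hours, value 12) → 3 hours left.
3 hours left: a 3/16 share of Econ gives 4×3/16 = 0.75.
Total value = 81.75.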